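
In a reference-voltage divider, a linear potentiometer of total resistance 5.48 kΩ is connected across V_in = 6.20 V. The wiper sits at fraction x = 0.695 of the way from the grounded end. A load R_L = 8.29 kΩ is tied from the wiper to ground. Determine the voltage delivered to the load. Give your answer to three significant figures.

Split the track: R_lower = x·R_p = 3.809 kΩ, R_upper = (1−x)·R_p = 1.671 kΩ.
Lower segment in parallel with the load: 3.809 ‖ 8.29 = 2.610 kΩ.
Then V_out = V_in · 2.610/(1.671 + 2.610) = 3.779 V.

V_out ≈ 3.78 V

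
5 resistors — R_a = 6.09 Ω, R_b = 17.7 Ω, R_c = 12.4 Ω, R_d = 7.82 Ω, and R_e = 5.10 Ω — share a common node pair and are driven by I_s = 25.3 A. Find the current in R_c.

I ≈ 3.26 A

ΣG = 1/6.09 + 1/17.7 + 1/12.4 + 1/7.82 + 1/5.10 = 0.6253.
Current divider: I(R_c) = I_s · G_k/ΣG = 25.3 × (0.08065/0.6253) = 25.3 × 0.1290 = 3.263 A.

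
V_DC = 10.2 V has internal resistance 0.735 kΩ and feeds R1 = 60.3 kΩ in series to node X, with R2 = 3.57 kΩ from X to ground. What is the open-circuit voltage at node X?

V_th ≈ 0.564 V

R1' = 0.735 + 60.3 = 61.03 kΩ (source resistance + R1).
Open-circuit (no load on X): V_th = V_DC · R2/(R1' + R2) = 10.2 × 3.57/(61.03 + 3.57) = 0.5636 V.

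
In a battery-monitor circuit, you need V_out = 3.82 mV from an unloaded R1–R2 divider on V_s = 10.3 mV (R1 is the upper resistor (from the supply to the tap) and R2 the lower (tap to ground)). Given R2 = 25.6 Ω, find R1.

R1 ≈ 43.4 Ω

Required fraction k = V_out/V_s = 0.3709.
R1 = R2·(1/k − 1) = 25.6 × 1.696 = 43.43 Ω.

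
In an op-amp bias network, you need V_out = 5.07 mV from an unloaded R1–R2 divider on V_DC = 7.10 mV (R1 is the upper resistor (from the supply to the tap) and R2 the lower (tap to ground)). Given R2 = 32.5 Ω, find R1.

V_out/V_DC = R2/(R1+R2) = 0.7141.
Rearranging, R1 = R2·(1−k)/k = 32.5 × 0.4004 = 13.01 Ω.

R1 ≈ 13.0 Ω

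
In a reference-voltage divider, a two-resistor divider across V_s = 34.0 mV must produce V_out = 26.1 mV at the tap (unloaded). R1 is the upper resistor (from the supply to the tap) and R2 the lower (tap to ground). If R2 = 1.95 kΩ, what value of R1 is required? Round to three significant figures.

The divider ratio is R2/(R1+R2) = 26.1/34.0 = 0.7676.
R1 = R2·(1/k − 1) = 1.95 × 0.3027 = 0.5902 kΩ.

R1 ≈ 0.590 kΩ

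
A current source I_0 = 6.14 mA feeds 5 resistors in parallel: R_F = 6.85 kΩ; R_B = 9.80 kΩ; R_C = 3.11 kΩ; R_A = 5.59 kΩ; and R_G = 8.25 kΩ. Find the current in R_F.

I ≈ 1.03 mA

Total conductance ΣG = 1/6.85 + 1/9.80 + 1/3.11 + 1/5.59 + 1/8.25 = 0.8697 (units of 1/kΩ).
By the current-divider rule, I = I_0 · G_k/ΣG = 6.14 × 0.1679 = 1.031 mA.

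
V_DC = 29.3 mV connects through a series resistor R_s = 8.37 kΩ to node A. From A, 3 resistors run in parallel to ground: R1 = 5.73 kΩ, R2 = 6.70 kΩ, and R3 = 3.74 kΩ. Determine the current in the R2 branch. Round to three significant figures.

Parallel bank: R_p = 1/(1/5.73 + 1/6.70 + 1/3.74) = 1.692 kΩ.
V_A by voltage divider: V_A = 29.3 × 1.692/(8.37 + 1.692) = 4.926 mV.
Branch current I = V_A/R2 = 4.926/6.70 = 0.7352 µA.
(Check via current divider: I_total = 2.912 µA; share G_k/ΣG = 0.2525 → same result.)

I ≈ 0.735 µA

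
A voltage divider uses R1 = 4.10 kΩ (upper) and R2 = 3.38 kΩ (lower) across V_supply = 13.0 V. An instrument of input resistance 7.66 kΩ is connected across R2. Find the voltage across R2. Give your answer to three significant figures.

V_out ≈ 4.73 V

First combine the lower leg with the load: R2 ‖ R_L = 2.345 kΩ.
Voltage divider with the loaded lower leg: V_out = 13.0 × 2.345/(4.10 + 2.345) = 13.0 × 0.3639 = 4.730 V.
(Unloaded it would be 5.87 V; the load pulls it down.)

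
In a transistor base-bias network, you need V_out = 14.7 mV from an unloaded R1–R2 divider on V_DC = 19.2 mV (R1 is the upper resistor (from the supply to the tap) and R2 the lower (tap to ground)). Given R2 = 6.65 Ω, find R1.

R1 ≈ 2.04 Ω

The divider ratio is R2/(R1+R2) = 14.7/19.2 = 0.7656.
R1 = R2·(1/k − 1) = 6.65 × 0.3061 = 2.036 Ω.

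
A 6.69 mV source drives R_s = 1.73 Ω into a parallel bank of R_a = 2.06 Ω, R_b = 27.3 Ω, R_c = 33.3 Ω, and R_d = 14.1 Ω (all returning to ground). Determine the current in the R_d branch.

I ≈ 0.228 mA

Parallel bank: R_p = 1/(1/2.06 + 1/27.3 + 1/33.3 + 1/14.1) = 1.605 Ω.
Node voltage V_A = V_supply · R_p/(R_s + R_p) = 6.69 × 0.4813 = 3.220 mV.
I(R_d) = V_A / R_d = 3.220/14.1 = 0.2283 mA.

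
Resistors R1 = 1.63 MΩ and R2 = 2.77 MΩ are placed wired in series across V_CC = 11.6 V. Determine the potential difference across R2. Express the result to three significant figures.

Series total: ΣR = 1.63 + 2.77 = 4.400 MΩ.
Voltage divider: V = V_CC · (2.770 / 4.400) = 11.6 × 0.6295 = 7.303 V.

V ≈ 7.30 V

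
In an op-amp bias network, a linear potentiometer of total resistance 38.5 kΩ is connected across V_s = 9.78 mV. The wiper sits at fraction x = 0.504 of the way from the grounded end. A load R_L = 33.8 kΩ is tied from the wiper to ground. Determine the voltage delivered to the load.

V_out ≈ 3.84 mV

The pot divides into 19.10 kΩ above the wiper and 19.40 kΩ below.
R_L loads the lower segment: effective lower R = 12.33 kΩ.
V_out = 9.78 × 12.33/(19.10 + 12.33) = 3.837 mV.
(Unloaded: V_out = x·V_s = 4.93 mV.)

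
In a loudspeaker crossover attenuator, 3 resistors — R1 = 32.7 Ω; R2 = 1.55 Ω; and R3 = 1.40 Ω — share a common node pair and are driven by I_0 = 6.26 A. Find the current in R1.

Total conductance ΣG = 1/32.7 + 1/1.55 + 1/1.40 = 1.390 (units of 1/Ω).
R1 takes the fraction G_k/ΣG = 0.03058/1.390 = 0.02200, so I = 6.26 × 0.02200 = 0.1377 A.

I ≈ 0.138 A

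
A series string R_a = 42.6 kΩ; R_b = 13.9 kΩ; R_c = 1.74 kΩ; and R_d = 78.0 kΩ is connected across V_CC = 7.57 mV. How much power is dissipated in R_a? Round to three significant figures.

P ≈ 0.132 nW

The common current is I = 7.57/136.2 = 0.05556 µA.
V(R_a) = I·R = 2.367 mV; P = V·I = 2.367 × 0.05556 = 0.1315 nW.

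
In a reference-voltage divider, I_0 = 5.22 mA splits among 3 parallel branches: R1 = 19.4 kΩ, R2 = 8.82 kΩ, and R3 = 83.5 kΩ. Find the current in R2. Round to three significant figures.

I ≈ 3.35 mA

ΣG = 1/19.4 + 1/8.82 + 1/83.5 = 0.1769.
By the current-divider rule, I = I_0 · G_k/ΣG = 5.22 × 0.6409 = 3.346 mA.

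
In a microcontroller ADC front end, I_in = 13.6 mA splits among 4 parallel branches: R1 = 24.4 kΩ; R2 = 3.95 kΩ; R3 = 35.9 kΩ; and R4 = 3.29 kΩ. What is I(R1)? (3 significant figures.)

I ≈ 0.890 mA

Conductances: ΣG = 1/24.4 + 1/3.95 + 1/35.9 + 1/3.29 = 0.6260 (1/kΩ).
R1 takes the fraction G_k/ΣG = 0.04098/0.6260 = 0.06547, so I = 13.6 × 0.06547 = 0.8904 mA.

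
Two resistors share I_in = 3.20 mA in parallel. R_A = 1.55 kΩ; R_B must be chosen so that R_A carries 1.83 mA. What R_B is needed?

The fraction through R_A equals R_B/(R_A+R_B).
1.83/3.20 = R_B/(R_A + R_B) → R_B = R_A · (0.5719)/(1 − 0.5719) = 1.55 × 1.336 = 2.070 kΩ.

R_B ≈ 2.07 kΩ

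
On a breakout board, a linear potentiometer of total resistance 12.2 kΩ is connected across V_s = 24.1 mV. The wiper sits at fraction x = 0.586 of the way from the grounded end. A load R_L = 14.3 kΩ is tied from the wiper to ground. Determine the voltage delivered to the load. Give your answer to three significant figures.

V_out ≈ 11.7 mV

Lower segment x·R_p = 7.149 kΩ; upper segment (1−x)·R_p = 5.051 kΩ.
Lower segment in parallel with the load: 7.149 ‖ 14.3 = 4.766 kΩ.
Loaded-divider output: V_out = 24.1 × 0.4855 = 11.70 mV.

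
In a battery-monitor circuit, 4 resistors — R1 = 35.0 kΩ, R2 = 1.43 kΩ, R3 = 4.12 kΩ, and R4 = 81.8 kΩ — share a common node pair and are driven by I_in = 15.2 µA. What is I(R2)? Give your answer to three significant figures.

I ≈ 10.8 µA

ΣG = 1/35.0 + 1/1.43 + 1/4.12 + 1/81.8 = 0.9828.
By the current-divider rule, I = I_in · G_k/ΣG = 15.2 × 0.7115 = 10.82 µA.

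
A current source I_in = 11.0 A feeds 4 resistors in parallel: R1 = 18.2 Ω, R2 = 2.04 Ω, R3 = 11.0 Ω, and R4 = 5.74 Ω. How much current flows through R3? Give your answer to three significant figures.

Total conductance ΣG = 1/18.2 + 1/2.04 + 1/11.0 + 1/5.74 = 0.8103 (units of 1/Ω).
R3 takes the fraction G_k/ΣG = 0.09091/0.8103 = 0.1122, so I = 11.0 × 0.1122 = 1.234 A.

I ≈ 1.23 A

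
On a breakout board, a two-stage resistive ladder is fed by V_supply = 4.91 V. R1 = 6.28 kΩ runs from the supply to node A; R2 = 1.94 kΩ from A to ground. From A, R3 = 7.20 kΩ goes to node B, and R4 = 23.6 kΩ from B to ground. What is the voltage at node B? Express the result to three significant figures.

Node A sees R2 in parallel with the series input of stage 2, R3 + R4 = 30.80 kΩ.
Effective lower resistance at A: R2 ‖ 30.80 = 1.825 kΩ.
V_A = 4.91 × 1.825/(6.28 + 1.825) = 1.106 V.
Stage 2 is unloaded, so V_B = V_A · R4/(R3+R4) = 1.106 × 23.6/30.80 = 0.8472 V.

V_B ≈ 0.847 V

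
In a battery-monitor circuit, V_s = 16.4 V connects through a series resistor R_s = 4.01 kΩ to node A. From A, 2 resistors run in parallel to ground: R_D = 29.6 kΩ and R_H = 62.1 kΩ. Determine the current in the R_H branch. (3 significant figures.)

Combine the parallel branches: R_p = (1/29.6 + 1/62.1)⁻¹ = 20.05 kΩ.
V_A by voltage divider: V_A = 16.4 × 20.05/(4.01 + 20.05) = 13.67 V.
I(R_H) = V_A / R_H = 13.67/62.1 = 0.2201 mA.

I ≈ 0.220 mA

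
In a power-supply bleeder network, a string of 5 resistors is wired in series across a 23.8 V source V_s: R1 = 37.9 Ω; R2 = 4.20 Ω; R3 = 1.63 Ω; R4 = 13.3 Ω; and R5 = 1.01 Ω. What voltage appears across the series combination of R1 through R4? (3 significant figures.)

ΣR = 37.9 + 4.20 + 1.63 + 13.3 + 1.01 = 58.04 Ω.
R_{R1..R4} = 37.9 + 4.20 + 1.63 + 13.3 = 57.03 Ω.
Voltage divider: V = V_s · (57.03 / 58.04) = 23.8 × 0.9826 = 23.39 V.

V ≈ 23.4 V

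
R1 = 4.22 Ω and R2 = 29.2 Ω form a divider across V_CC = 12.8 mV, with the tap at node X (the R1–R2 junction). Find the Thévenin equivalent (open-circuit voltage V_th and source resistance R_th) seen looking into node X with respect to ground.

Open-circuit (no load on X): V_th = V_CC · R2/(R1 + R2) = 12.8 × 29.2/(4.220 + 29.2) = 11.18 mV.
Looking into X with the source shorted: R_th = R1·R2/(R1+R2) = 4.220 × 29.2/33.42 = 3.687 Ω.

V_th ≈ 11.2 mV, R_th ≈ 3.69 Ω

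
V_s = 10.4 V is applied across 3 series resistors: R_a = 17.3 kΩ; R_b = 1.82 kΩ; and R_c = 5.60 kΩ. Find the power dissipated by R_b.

ΣR = 24.72 kΩ → I = 10.4/24.72 = 0.4207 mA.
V(R_b) = I·R = 0.7657 V; P = V·I = 0.7657 × 0.4207 = 0.3221 mW.

P ≈ 0.322 mW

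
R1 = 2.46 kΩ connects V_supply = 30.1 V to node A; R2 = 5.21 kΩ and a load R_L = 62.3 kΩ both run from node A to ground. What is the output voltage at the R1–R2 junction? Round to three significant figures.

First combine the lower leg with the load: R2 ‖ R_L = 4.808 kΩ.
Now apply the divider: V_out = 30.1 × 0.6615 = 19.91 V.
(Unloaded it would be 20.4 V; the load pulls it down.)

V_out ≈ 19.9 V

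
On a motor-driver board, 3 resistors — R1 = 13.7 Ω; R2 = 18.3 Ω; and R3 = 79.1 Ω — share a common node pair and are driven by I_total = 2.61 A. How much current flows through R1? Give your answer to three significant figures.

I ≈ 1.36 A

Total conductance ΣG = 1/13.7 + 1/18.3 + 1/79.1 = 0.1403 (units of 1/Ω).
Current divider: I(R1) = I_total · G_k/ΣG = 2.61 × (0.07299/0.1403) = 2.61 × 0.5203 = 1.358 A.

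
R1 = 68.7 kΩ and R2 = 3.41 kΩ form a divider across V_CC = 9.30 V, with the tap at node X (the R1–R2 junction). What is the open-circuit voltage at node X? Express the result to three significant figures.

V_th ≈ 0.440 V

Open-circuit (no load on X): V_th = V_CC · R2/(R1 + R2) = 9.30 × 3.41/(68.70 + 3.41) = 0.4398 V.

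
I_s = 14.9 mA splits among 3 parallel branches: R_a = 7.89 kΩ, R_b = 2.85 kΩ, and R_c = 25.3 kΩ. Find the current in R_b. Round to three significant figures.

I ≈ 10.1 mA

Conductances: ΣG = 1/7.89 + 1/2.85 + 1/25.3 = 0.5171 (1/kΩ).
Current divider: I(R_b) = I_s · G_k/ΣG = 14.9 × (0.3509/0.5171) = 14.9 × 0.6785 = 10.11 mA.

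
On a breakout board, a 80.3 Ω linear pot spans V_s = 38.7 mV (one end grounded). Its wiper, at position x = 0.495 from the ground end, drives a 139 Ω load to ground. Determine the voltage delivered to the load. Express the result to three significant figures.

V_out ≈ 16.7 mV

Split the track: R_lower = x·R_p = 39.75 Ω, R_upper = (1−x)·R_p = 40.55 Ω.
(x·R_p) ‖ R_L = 30.91 Ω.
Then V_out = V_s · 30.91/(40.55 + 30.91) = 16.74 mV.
(Unloaded: V_out = x·V_s = 19.2 mV.)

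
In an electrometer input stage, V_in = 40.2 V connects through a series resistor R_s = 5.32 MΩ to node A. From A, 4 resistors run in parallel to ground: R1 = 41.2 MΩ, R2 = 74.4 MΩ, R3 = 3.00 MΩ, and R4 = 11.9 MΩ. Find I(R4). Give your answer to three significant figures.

Combine the parallel branches: R_p = (1/41.2 + 1/74.4 + 1/3.00 + 1/11.9)⁻¹ = 2.197 MΩ.
Node voltage V_A = V_in · R_p/(R_s + R_p) = 40.2 × 0.2923 = 11.75 V.
Branch current I = V_A/R4 = 11.75/11.9 = 0.9875 µA.

I ≈ 0.987 µA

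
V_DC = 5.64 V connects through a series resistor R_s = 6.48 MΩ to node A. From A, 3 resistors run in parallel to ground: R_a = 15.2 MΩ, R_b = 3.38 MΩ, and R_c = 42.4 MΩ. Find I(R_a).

Parallel bank: R_p = 1/(1/15.2 + 1/3.38 + 1/42.4) = 2.596 MΩ.
Node voltage V_A = V_DC · R_p/(R_s + R_p) = 5.64 × 0.2860 = 1.613 V.
I(R_a) = V_A / R_a = 1.613/15.2 = 0.1061 µA.
(Equivalently: I_total = 0.6214 µA, then current-divider fraction G_k/ΣG = 0.1708.)

I ≈ 0.106 µA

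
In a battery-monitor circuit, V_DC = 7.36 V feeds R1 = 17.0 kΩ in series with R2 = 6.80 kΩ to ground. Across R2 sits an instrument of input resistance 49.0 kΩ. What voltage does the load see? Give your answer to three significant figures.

V_out ≈ 1.91 V

First combine the lower leg with the load: R2 ‖ R_L = 5.971 kΩ.
Voltage divider with the loaded lower leg: V_out = 7.36 × 5.971/(17.0 + 5.971) = 7.36 × 0.2599 = 1.913 V.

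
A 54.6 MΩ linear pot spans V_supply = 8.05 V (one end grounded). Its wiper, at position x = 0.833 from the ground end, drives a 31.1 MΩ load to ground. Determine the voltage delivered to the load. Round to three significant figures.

V_out ≈ 5.39 V

Split the track: R_lower = x·R_p = 45.48 MΩ, R_upper = (1−x)·R_p = 9.118 MΩ.
(x·R_p) ‖ R_L = 18.47 MΩ.
Then V_out = V_supply · 18.47/(9.118 + 18.47) = 5.389 V.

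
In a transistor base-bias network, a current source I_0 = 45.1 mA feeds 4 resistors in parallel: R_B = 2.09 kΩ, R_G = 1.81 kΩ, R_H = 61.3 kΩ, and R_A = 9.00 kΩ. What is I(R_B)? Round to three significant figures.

Total conductance ΣG = 1/2.09 + 1/1.81 + 1/61.3 + 1/9.00 = 1.158 (units of 1/kΩ).
Current divider: I(R_B) = I_0 · G_k/ΣG = 45.1 × (0.4785/1.158) = 45.1 × 0.4131 = 18.63 mA.

I ≈ 18.6 mA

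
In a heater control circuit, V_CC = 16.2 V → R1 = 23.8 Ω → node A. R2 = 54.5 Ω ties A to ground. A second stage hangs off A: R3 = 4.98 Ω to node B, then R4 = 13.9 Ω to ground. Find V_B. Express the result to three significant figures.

Looking into the second stage from A: R3 + R4 = 18.88 Ω appears in parallel with R2.
R2 ‖ (R3+R4) = 14.02 Ω.
First divider: V_A = V_CC · 14.02/(23.8 + 14.02) = 6.006 V.
Stage 2 is unloaded, so V_B = V_A · R4/(R3+R4) = 6.006 × 13.9/18.88 = 4.422 V.

V_B ≈ 4.42 V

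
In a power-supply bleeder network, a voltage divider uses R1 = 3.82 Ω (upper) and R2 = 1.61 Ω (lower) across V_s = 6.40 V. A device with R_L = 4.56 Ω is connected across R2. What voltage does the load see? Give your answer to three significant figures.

First combine the lower leg with the load: R2 ‖ R_L = 1.190 Ω.
Now apply the divider: V_out = 6.40 × 0.2375 = 1.520 V.

V_out ≈ 1.52 V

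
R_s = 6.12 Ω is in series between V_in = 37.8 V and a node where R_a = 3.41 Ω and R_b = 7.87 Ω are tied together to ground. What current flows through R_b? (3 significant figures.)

Combine the parallel branches: R_p = (1/3.41 + 1/7.87)⁻¹ = 2.379 Ω.
V_A = 37.8 × 2.379/8.499 = 10.58 V.
I(R_b) = V_A / R_b = 10.58/7.87 = 1.345 A.

I ≈ 1.34 A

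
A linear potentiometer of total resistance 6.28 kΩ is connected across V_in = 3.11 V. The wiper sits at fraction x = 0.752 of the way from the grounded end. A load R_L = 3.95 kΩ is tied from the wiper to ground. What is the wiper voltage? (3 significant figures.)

V_out ≈ 1.80 V

The pot divides into 1.557 kΩ above the wiper and 4.723 kΩ below.
(x·R_p) ‖ R_L = 2.151 kΩ.
V_out = 3.11 × 2.151/(1.557 + 2.151) = 1.804 V.
(Unloaded: V_out = x·V_in = 2.34 V.)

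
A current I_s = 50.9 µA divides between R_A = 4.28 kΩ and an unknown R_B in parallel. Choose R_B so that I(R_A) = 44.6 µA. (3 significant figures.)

R_B ≈ 30.3 kΩ

Two-branch current divider: I_A = I_s · R_B/(R_A + R_B).
With f = 0.8762, R_B = R_A · f/(1−f) = 4.28 × 7.079 = 30.30 kΩ.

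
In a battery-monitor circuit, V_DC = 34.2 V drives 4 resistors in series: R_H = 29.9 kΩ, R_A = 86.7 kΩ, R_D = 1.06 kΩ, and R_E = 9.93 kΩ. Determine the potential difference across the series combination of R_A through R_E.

Series total: ΣR = 29.9 + 86.7 + 1.06 + 9.93 = 127.6 kΩ.
R_{R_A..R_E} = 86.7 + 1.06 + 9.93 = 97.69 kΩ.
Voltage divider: V = V_DC · (97.69 / 127.6) = 34.2 × 0.7657 = 26.19 V.

V ≈ 26.2 V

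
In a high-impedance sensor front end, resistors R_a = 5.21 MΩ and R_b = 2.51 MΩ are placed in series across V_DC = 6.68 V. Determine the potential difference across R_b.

V ≈ 2.17 V

ΣR = 5.21 + 2.51 = 7.720 MΩ.
V = V_DC · R/ΣR = 6.68 × 0.3251 = 2.172 V.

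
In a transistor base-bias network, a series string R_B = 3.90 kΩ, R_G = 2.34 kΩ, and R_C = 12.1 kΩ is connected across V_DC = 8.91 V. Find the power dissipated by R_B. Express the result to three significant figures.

The common current is I = 8.91/18.34 = 0.4858 mA.
V(R_B) = I·R = 1.895 V; P = V·I = 1.895 × 0.4858 = 0.9205 mW.

P ≈ 0.920 mW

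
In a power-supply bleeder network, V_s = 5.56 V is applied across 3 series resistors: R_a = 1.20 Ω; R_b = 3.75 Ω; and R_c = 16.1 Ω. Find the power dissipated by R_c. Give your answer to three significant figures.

P ≈ 1.12 W

ΣR = 21.05 Ω → I = 5.56/21.05 = 0.2641 A.
P(R_c) = I²·R_c = (0.2641)² × 16.1 = 1.123 W.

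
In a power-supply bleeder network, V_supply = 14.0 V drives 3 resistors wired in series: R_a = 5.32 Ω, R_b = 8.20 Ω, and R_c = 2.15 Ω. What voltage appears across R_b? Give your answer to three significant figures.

ΣR = 5.32 + 8.20 + 2.15 = 15.67 Ω.
V = V_supply · R/ΣR = 14.0 × 0.5233 = 7.326 V.

V ≈ 7.33 V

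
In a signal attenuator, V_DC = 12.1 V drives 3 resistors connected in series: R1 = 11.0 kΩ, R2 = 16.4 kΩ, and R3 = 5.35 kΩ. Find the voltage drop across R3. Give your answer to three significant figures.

Total series resistance ΣR = 11.0 + 16.4 + 5.35 = 32.75 kΩ.
V = V_DC · R/ΣR = 12.1 × 0.1634 = 1.977 V.

V ≈ 1.98 V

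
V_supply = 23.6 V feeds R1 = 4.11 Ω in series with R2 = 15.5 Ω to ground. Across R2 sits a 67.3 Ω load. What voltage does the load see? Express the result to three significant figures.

V_out ≈ 17.8 V

The load sits in parallel with R2, giving an effective lower resistance R2' = R2·R_L/(R2+R_L) = 12.60 Ω.
Now apply the divider: V_out = 23.6 × 0.7540 = 17.79 V.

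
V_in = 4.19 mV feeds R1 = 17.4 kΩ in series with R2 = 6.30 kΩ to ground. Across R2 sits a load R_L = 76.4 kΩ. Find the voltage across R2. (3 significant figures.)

V_out ≈ 1.05 mV

The load sits in parallel with R2, giving an effective lower resistance R2' = R2·R_L/(R2+R_L) = 5.820 kΩ.
Then V_out = V_in · R2'/(R1 + R2') = 4.19 × 5.820/23.22 = 1.050 mV.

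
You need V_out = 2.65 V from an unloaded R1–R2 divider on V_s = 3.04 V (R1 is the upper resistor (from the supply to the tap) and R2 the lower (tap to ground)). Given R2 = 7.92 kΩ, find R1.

R1 ≈ 1.17 kΩ

V_out/V_s = R2/(R1+R2) = 0.8717.
R1 = R2·(1/k − 1) = 7.92 × 0.1472 = 1.166 kΩ.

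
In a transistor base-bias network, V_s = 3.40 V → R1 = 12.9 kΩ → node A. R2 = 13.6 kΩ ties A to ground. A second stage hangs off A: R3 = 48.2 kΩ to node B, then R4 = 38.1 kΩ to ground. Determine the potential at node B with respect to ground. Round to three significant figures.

Looking into the second stage from A: R3 + R4 = 86.30 kΩ appears in parallel with R2.
Effective lower resistance at A: R2 ‖ 86.30 = 11.75 kΩ.
V_A = 3.40 × 11.75/(12.9 + 11.75) = 1.621 V.
V_B = V_A × 0.4415 = 0.7155 V.

V_B ≈ 0.715 V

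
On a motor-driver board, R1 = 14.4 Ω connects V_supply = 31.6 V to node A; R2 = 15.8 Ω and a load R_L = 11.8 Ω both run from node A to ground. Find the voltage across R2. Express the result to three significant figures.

V_out ≈ 10.1 V

R2 ‖ R_L = (15.8 × 11.8)/(15.8 + 11.8) = 6.755 Ω.
Then V_out = V_supply · R2'/(R1 + R2') = 31.6 × 6.755/21.16 = 10.09 V.
(Unloaded it would be 16.5 V; the load pulls it down.)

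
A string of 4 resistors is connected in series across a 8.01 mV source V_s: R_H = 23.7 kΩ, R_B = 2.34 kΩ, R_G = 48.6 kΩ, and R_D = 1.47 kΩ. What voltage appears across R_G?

V ≈ 5.11 mV

Total series resistance ΣR = 23.7 + 2.34 + 48.6 + 1.47 = 76.11 kΩ.
By the voltage-divider rule, V = 8.01 × 48.60/76.11 = 5.115 mV.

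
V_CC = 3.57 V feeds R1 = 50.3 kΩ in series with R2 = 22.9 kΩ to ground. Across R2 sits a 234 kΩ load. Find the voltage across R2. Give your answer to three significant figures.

V_out ≈ 1.05 V

The load sits in parallel with R2, giving an effective lower resistance R2' = R2·R_L/(R2+R_L) = 20.86 kΩ.
Now apply the divider: V_out = 3.57 × 0.2931 = 1.046 V.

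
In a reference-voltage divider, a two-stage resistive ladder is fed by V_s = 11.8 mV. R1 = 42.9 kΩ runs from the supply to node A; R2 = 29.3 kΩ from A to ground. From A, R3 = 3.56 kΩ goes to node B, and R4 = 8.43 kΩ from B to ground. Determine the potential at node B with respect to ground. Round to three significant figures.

Node A sees R2 in parallel with the series input of stage 2, R3 + R4 = 11.99 kΩ.
R2 ‖ (R3+R4) = 8.508 kΩ.
First divider: V_A = V_s · 8.508/(42.9 + 8.508) = 1.953 mV.
V_B = V_A × 0.7031 = 1.373 mV.

V_B ≈ 1.37 mV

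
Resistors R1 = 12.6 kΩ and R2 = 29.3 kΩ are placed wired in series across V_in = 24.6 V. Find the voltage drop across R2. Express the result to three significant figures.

ΣR = 12.6 + 29.3 = 41.90 kΩ.
Voltage divider: V = V_in · (29.30 / 41.90) = 24.6 × 0.6993 = 17.20 V.

V ≈ 17.2 V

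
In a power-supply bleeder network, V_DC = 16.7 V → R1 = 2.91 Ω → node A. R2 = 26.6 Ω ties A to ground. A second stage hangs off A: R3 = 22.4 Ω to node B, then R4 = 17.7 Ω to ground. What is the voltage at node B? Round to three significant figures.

Node A sees R2 in parallel with the series input of stage 2, R3 + R4 = 40.10 Ω.
R2 ‖ (R3+R4) = 15.99 Ω.
V_A = 16.7 × 15.99/(2.91 + 15.99) = 14.13 V.
Stage 2 is unloaded, so V_B = V_A · R4/(R3+R4) = 14.13 × 17.7/40.10 = 6.236 V.

V_B ≈ 6.24 V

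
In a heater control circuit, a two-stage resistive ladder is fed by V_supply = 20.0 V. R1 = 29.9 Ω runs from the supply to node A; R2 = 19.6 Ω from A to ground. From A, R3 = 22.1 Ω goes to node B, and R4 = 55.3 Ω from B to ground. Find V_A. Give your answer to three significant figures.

V_A ≈ 6.87 V

Looking into the second stage from A: R3 + R4 = 77.40 Ω appears in parallel with R2.
Effective lower resistance at A: R2 ‖ 77.40 = 15.64 Ω.
First divider: V_A = V_supply · 15.64/(29.9 + 15.64) = 6.869 V.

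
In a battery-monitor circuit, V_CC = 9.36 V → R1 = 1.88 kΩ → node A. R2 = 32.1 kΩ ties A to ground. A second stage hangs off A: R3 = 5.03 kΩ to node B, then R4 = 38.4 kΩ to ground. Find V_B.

V_B ≈ 7.51 V

The second stage (R3 + R4 = 43.43 kΩ) loads node A in parallel with R2.
Effective lower resistance at A: R2 ‖ 43.43 = 18.46 kΩ.
First divider: V_A = V_CC · 18.46/(1.88 + 18.46) = 8.495 V.
Then the unloaded second divider: V_B = V_A × R4/(R3+R4) = 8.495 × 0.8842 = 7.511 V.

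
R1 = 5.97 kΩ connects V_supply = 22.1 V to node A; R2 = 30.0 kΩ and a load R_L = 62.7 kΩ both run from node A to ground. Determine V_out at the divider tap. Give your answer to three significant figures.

V_out ≈ 17.1 V

First combine the lower leg with the load: R2 ‖ R_L = 20.29 kΩ.
Voltage divider with the loaded lower leg: V_out = 22.1 × 20.29/(5.97 + 20.29) = 22.1 × 0.7727 = 17.08 V.
(Unloaded it would be 18.4 V; the load pulls it down.)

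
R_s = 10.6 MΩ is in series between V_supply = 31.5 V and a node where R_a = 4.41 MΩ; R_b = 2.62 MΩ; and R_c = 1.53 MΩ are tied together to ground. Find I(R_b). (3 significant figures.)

I ≈ 0.836 µA

Combine the parallel branches: R_p = (1/4.41 + 1/2.62 + 1/1.53)⁻¹ = 0.7924 MΩ.
V_A by voltage divider: V_A = 31.5 × 0.7924/(10.6 + 0.7924) = 2.191 V.
I(R_b) = V_A / R_b = 2.191/2.62 = 0.8362 µA.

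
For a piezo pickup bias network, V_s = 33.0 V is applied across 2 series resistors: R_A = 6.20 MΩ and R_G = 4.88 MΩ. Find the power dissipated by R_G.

P ≈ 43.3 µW

ΣR = 11.08 MΩ → I = 33.0/11.08 = 2.978 µA.
V(R_G) = I·R = 14.53 V; P = V·I = 14.53 × 2.978 = 43.29 µW.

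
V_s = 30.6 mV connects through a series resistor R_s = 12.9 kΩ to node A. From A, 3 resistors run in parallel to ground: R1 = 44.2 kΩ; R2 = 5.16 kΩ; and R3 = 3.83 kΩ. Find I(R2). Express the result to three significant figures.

I ≈ 0.828 µA

Parallel bank: R_p = 1/(1/44.2 + 1/5.16 + 1/3.83) = 2.094 kΩ.
Node voltage V_A = V_s · R_p/(R_s + R_p) = 30.6 × 0.1397 = 4.274 mV.
Branch current I = V_A/R2 = 4.274/5.16 = 0.8282 µA.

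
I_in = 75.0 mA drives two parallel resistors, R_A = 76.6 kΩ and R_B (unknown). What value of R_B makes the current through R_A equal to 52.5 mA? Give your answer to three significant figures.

The fraction through R_A equals R_B/(R_A+R_B).
52.5/75.0 = R_B/(R_A + R_B) → R_B = R_A · (0.7000)/(1 − 0.7000) = 76.6 × 2.333 = 178.7 kΩ.

R_B ≈ 179 kΩ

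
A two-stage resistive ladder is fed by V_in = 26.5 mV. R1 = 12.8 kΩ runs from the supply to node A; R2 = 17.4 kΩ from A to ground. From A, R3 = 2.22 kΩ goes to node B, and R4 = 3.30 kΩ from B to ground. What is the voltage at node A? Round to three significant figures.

Node A sees R2 in parallel with the series input of stage 2, R3 + R4 = 5.520 kΩ.
R2 ‖ (R3+R4) = 4.191 kΩ.
So V_A = 26.5 × 0.2466 = 6.536 mV.

V_A ≈ 6.54 mV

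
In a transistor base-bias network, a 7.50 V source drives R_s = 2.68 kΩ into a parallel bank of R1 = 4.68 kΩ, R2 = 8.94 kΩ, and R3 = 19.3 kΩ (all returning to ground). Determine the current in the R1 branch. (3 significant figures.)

I ≈ 0.797 mA

Equivalent of the parallel group: R_p = 2.650 kΩ.
V_A by voltage divider: V_A = 7.50 × 2.650/(2.68 + 2.650) = 3.729 V.
I(R1) = V_A / R1 = 3.729/4.68 = 0.7968 mA.
(Equivalently: I_total = 1.407 mA, then current-divider fraction G_k/ΣG = 0.5663.)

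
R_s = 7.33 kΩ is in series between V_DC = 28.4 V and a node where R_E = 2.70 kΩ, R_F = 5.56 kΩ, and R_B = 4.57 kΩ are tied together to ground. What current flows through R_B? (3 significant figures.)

Combine the parallel branches: R_p = (1/2.70 + 1/5.56 + 1/4.57)⁻¹ = 1.300 kΩ.
V_A = 28.4 × 1.300/8.630 = 4.279 V.
I(R_B) = V_A / R_B = 4.279/4.57 = 0.9363 mA.

I ≈ 0.936 mA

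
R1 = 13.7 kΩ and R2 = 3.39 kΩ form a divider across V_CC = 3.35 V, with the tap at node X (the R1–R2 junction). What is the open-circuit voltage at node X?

With X open, the divider is unloaded: V_th = 3.35 × 3.39/17.09 = 0.6645 V.

V_th ≈ 0.665 V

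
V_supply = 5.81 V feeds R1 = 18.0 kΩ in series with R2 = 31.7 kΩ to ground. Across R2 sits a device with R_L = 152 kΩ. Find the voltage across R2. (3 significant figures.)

V_out ≈ 3.45 V

The load sits in parallel with R2, giving an effective lower resistance R2' = R2·R_L/(R2+R_L) = 26.23 kΩ.
Voltage divider with the loaded lower leg: V_out = 5.81 × 26.23/(18.0 + 26.23) = 5.81 × 0.5930 = 3.446 V.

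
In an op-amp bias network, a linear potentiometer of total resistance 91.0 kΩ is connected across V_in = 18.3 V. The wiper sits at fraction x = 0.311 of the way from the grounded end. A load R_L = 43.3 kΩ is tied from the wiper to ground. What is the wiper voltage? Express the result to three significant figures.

Split the track: R_lower = x·R_p = 28.30 kΩ, R_upper = (1−x)·R_p = 62.70 kΩ.
(x·R_p) ‖ R_L = 17.11 kΩ.
V_out = 18.3 × 17.11/(62.70 + 17.11) = 3.924 V.

V_out ≈ 3.92 V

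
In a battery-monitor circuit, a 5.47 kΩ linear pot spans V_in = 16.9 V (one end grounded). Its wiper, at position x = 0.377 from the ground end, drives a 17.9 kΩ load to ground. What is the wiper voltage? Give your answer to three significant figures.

V_out ≈ 5.94 V

The pot divides into 3.408 kΩ above the wiper and 2.062 kΩ below.
Lower segment in parallel with the load: 2.062 ‖ 17.9 = 1.849 kΩ.
Then V_out = V_in · 1.849/(3.408 + 1.849) = 5.945 V.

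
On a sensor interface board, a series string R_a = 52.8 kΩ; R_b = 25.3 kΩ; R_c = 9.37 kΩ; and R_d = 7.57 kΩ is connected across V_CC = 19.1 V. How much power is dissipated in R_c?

P ≈ 0.378 mW

The common current is I = 19.1/95.04 = 0.2010 mA.
P(R_c) = I²·R_c = (0.2010)² × 9.37 = 0.3784 mW.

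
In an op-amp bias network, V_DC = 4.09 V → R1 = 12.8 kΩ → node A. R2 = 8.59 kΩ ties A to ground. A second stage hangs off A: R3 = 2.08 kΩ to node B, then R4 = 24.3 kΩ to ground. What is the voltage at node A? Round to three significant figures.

Looking into the second stage from A: R3 + R4 = 26.38 kΩ appears in parallel with R2.
R2 ‖ (R3+R4) = 6.480 kΩ.
First divider: V_A = V_DC · 6.480/(12.8 + 6.480) = 1.375 V.

V_A ≈ 1.37 V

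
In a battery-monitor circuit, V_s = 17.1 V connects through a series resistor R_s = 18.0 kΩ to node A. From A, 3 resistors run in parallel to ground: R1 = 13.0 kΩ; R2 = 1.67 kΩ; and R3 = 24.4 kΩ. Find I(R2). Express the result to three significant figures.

Equivalent of the parallel group: R_p = 1.395 kΩ.
V_A = 17.1 × 1.395/19.40 = 1.230 V.
Branch current I = V_A/R2 = 1.230/1.67 = 0.7366 mA.

I ≈ 0.737 mA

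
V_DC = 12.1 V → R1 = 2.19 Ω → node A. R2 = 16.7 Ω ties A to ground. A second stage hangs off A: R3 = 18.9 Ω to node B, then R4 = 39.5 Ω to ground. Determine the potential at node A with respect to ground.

V_A ≈ 10.4 V

Looking into the second stage from A: R3 + R4 = 58.40 Ω appears in parallel with R2.
Effective lower resistance at A: R2 ‖ 58.40 = 12.99 Ω.
First divider: V_A = V_DC · 12.99/(2.19 + 12.99) = 10.35 V.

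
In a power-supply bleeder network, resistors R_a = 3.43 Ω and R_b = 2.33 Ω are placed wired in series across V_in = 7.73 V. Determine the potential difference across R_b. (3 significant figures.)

ΣR = 3.43 + 2.33 = 5.760 Ω.
V = V_in · R/ΣR = 7.73 × 0.4045 = 3.127 V.

V ≈ 3.13 V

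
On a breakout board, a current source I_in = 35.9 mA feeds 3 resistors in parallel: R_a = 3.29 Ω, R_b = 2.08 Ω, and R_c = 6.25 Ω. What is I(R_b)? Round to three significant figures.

I ≈ 18.3 mA

Conductances: ΣG = 1/3.29 + 1/2.08 + 1/6.25 = 0.9447 (1/Ω).
R_b takes the fraction G_k/ΣG = 0.4808/0.9447 = 0.5089, so I = 35.9 × 0.5089 = 18.27 mA.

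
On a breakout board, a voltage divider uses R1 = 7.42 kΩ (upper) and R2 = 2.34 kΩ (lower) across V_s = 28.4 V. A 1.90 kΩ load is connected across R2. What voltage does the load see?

The load sits in parallel with R2, giving an effective lower resistance R2' = R2·R_L/(R2+R_L) = 1.049 kΩ.
Then V_out = V_s · R2'/(R1 + R2') = 28.4 × 1.049/8.469 = 3.517 V.

V_out ≈ 3.52 V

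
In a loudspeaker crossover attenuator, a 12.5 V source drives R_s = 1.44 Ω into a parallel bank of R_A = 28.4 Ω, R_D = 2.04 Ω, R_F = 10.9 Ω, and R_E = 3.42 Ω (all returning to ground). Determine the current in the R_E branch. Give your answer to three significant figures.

Parallel bank: R_p = 1/(1/28.4 + 1/2.04 + 1/10.9 + 1/3.42) = 1.099 Ω.
V_A by voltage divider: V_A = 12.5 × 1.099/(1.44 + 1.099) = 5.412 V.
I(R_E) = V_A / R_E = 5.412/3.42 = 1.582 A.
(Check via current divider: I_total = 4.922 A; share G_k/ΣG = 0.3215 → same result.)

I ≈ 1.58 A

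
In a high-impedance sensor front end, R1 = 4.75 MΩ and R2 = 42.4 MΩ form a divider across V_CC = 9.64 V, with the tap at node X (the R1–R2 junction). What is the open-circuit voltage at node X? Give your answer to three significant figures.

V_th ≈ 8.67 V

With X open, the divider is unloaded: V_th = 9.64 × 42.4/47.15 = 8.669 V.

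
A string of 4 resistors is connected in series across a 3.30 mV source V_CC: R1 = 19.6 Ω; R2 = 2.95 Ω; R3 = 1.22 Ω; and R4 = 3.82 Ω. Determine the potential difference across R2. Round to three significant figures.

V ≈ 0.353 mV

Series total: ΣR = 19.6 + 2.95 + 1.22 + 3.82 = 27.59 Ω.
V = V_CC · R/ΣR = 3.30 × 0.1069 = 0.3528 mV.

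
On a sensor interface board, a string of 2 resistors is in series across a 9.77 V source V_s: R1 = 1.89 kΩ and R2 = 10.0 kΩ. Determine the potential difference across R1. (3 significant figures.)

V ≈ 1.55 V

ΣR = 1.89 + 10.0 = 11.89 kΩ.
V = V_s · R/ΣR = 9.77 × 0.1590 = 1.553 V.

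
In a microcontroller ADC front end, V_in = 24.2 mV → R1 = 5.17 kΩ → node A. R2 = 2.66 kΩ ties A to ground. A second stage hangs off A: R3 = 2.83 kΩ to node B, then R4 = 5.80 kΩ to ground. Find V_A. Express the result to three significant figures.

V_A ≈ 6.83 mV

Node A sees R2 in parallel with the series input of stage 2, R3 + R4 = 8.630 kΩ.
R2 ‖ (R3+R4) = 2.033 kΩ.
So V_A = 24.2 × 0.2823 = 6.831 mV.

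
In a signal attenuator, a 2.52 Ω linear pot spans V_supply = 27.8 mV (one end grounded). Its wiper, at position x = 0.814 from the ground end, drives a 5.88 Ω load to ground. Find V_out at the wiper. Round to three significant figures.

V_out ≈ 21.3 mV

Lower segment x·R_p = 2.051 Ω; upper segment (1−x)·R_p = 0.4687 Ω.
(x·R_p) ‖ R_L = 1.521 Ω.
Then V_out = V_supply · 1.521/(0.4687 + 1.521) = 21.25 mV.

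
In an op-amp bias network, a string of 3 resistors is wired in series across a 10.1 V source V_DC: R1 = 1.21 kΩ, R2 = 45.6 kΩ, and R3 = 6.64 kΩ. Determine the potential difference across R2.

Total series resistance ΣR = 1.21 + 45.6 + 6.64 = 53.45 kΩ.
Voltage divider: V = V_DC · (45.60 / 53.45) = 10.1 × 0.8531 = 8.617 V.

V ≈ 8.62 V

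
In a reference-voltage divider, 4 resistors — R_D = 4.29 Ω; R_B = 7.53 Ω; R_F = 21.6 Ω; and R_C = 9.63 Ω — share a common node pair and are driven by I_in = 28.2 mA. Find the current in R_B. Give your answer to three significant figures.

I ≈ 7.26 mA

Conductances: ΣG = 1/4.29 + 1/7.53 + 1/21.6 + 1/9.63 = 0.5160 (1/Ω).
R_B takes the fraction G_k/ΣG = 0.1328/0.5160 = 0.2573, so I = 28.2 × 0.2573 = 7.257 mA.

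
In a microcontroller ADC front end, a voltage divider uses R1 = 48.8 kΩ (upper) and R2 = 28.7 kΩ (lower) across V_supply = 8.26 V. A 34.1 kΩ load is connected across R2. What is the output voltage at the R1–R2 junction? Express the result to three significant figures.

V_out ≈ 2.00 V

R2 ‖ R_L = (28.7 × 34.1)/(28.7 + 34.1) = 15.58 kΩ.
Voltage divider with the loaded lower leg: V_out = 8.26 × 15.58/(48.8 + 15.58) = 8.26 × 0.2420 = 1.999 V.
(Unloaded it would be 3.06 V; the load pulls it down.)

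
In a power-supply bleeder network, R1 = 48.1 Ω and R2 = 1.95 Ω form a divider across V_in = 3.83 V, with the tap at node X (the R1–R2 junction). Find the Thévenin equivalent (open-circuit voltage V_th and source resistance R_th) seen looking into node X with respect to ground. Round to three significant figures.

V_th is the unloaded tap voltage: V_in · R2/(R1+R2) = 3.83 × 0.03896 = 0.1492 V.
With V_in suppressed (replaced by a short), R_th = R1 ‖ R2 = (48.10 × 1.95)/(48.10 + 1.95) = 1.874 Ω.

V_th ≈ 0.149 V, R_th ≈ 1.87 Ω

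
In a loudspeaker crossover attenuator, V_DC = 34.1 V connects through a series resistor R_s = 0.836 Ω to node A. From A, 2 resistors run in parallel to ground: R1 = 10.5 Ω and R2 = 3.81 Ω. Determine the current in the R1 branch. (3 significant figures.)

Parallel bank: R_p = 1/(1/10.5 + 1/3.81) = 2.796 Ω.
V_A = 34.1 × 2.796/3.632 = 26.25 V.
Branch current I = V_A/R1 = 26.25/10.5 = 2.500 A.

I ≈ 2.50 A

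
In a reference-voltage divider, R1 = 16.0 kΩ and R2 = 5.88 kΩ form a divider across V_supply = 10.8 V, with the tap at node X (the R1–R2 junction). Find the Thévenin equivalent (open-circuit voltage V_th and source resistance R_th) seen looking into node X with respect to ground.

V_th ≈ 2.90 V, R_th ≈ 4.30 kΩ

With X open, the divider is unloaded: V_th = 10.8 × 5.88/21.88 = 2.902 V.
Looking into X with the source shorted: R_th = R1·R2/(R1+R2) = 16.00 × 5.88/21.88 = 4.300 kΩ.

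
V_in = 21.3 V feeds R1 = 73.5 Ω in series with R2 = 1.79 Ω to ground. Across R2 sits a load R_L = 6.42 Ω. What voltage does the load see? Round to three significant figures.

V_out ≈ 0.398 V

The load sits in parallel with R2, giving an effective lower resistance R2' = R2·R_L/(R2+R_L) = 1.400 Ω.
Now apply the divider: V_out = 21.3 × 0.01869 = 0.3981 V.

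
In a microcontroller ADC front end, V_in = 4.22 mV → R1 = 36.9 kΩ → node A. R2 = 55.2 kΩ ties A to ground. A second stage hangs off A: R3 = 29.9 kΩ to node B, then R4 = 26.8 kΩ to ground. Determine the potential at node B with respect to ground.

Looking into the second stage from A: R3 + R4 = 56.70 kΩ appears in parallel with R2.
R2 ‖ (R3+R4) = 27.97 kΩ.
V_A = 4.22 × 27.97/(36.9 + 27.97) = 1.820 mV.
Then the unloaded second divider: V_B = V_A × R4/(R3+R4) = 1.820 × 0.4727 = 0.8600 mV.

V_B ≈ 0.860 mV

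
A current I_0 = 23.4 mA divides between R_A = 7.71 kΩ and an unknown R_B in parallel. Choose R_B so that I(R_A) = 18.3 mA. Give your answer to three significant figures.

R_B ≈ 27.7 kΩ

Two-branch current divider: I_A = I_0 · R_B/(R_A + R_B).
With f = 0.7821, R_B = R_A · f/(1−f) = 7.71 × 3.588 = 27.67 kΩ.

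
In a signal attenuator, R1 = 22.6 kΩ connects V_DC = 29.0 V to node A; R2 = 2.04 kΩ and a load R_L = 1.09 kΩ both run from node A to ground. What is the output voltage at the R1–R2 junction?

R2 ‖ R_L = (2.04 × 1.09)/(2.04 + 1.09) = 0.7104 kΩ.
Then V_out = V_DC · R2'/(R1 + R2') = 29.0 × 0.7104/23.31 = 0.8838 V.

V_out ≈ 0.884 V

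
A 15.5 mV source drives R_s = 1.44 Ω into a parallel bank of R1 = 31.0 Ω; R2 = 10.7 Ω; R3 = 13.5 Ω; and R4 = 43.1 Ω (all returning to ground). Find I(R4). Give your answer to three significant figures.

Combine the parallel branches: R_p = (1/31.0 + 1/10.7 + 1/13.5 + 1/43.1)⁻¹ = 4.484 Ω.
Node voltage V_A = V_in · R_p/(R_s + R_p) = 15.5 × 0.7569 = 11.73 mV.
I(R4) = V_A / R4 = 11.73/43.1 = 0.2722 mA.

I ≈ 0.272 mA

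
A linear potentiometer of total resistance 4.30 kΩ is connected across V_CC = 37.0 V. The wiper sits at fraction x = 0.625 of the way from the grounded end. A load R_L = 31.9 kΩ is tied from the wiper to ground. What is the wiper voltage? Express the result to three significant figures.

V_out ≈ 22.4 V

Lower segment x·R_p = 2.688 kΩ; upper segment (1−x)·R_p = 1.612 kΩ.
(x·R_p) ‖ R_L = 2.479 kΩ.
Then V_out = V_CC · 2.479/(1.612 + 2.479) = 22.42 V.
(Unloaded: V_out = x·V_CC = 23.1 V.)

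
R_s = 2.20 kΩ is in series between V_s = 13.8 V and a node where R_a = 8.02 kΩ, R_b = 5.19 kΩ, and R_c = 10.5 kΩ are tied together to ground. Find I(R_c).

Combine the parallel branches: R_p = (1/8.02 + 1/5.19 + 1/10.5)⁻¹ = 2.424 kΩ.
Node voltage V_A = V_s · R_p/(R_s + R_p) = 13.8 × 0.5242 = 7.234 V.
Branch current I = V_A/R_c = 7.234/10.5 = 0.6889 mA.
(Check via current divider: I_total = 2.985 mA; share G_k/ΣG = 0.2308 → same result.)

I ≈ 0.689 mA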